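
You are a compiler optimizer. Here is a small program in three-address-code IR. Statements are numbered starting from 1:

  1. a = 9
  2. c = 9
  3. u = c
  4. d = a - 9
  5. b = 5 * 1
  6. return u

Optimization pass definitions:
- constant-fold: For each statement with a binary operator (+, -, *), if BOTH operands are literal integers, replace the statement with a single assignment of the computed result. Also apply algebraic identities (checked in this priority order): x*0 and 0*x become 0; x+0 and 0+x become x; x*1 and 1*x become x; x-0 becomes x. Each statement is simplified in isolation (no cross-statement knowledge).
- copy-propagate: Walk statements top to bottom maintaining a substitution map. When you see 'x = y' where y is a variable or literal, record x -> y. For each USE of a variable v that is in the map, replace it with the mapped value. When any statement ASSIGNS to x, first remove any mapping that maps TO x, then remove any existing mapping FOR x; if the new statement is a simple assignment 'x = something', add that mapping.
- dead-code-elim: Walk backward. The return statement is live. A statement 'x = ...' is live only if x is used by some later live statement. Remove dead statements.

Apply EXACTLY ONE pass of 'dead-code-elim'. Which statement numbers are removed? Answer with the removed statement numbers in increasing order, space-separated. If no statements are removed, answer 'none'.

Backward liveness scan:
Stmt 1 'a = 9': DEAD (a not in live set [])
Stmt 2 'c = 9': KEEP (c is live); live-in = []
Stmt 3 'u = c': KEEP (u is live); live-in = ['c']
Stmt 4 'd = a - 9': DEAD (d not in live set ['u'])
Stmt 5 'b = 5 * 1': DEAD (b not in live set ['u'])
Stmt 6 'return u': KEEP (return); live-in = ['u']
Removed statement numbers: [1, 4, 5]
Surviving IR:
  c = 9
  u = c
  return u

Answer: 1 4 5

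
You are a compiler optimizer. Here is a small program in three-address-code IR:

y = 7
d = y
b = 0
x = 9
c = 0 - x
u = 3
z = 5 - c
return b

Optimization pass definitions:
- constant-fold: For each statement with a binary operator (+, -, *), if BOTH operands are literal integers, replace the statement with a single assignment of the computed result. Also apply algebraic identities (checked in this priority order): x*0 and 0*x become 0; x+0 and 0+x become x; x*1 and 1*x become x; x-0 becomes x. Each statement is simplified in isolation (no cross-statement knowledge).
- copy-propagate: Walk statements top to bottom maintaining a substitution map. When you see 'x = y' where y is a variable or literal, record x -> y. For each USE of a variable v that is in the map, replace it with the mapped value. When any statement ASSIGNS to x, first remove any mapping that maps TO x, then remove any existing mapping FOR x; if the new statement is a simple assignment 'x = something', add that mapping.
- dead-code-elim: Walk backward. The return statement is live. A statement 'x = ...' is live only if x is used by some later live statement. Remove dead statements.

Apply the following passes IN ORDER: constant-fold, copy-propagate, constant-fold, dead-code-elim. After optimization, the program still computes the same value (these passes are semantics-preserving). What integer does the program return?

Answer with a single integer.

Answer: 0

Derivation:
Initial IR:
  y = 7
  d = y
  b = 0
  x = 9
  c = 0 - x
  u = 3
  z = 5 - c
  return b
After constant-fold (8 stmts):
  y = 7
  d = y
  b = 0
  x = 9
  c = 0 - x
  u = 3
  z = 5 - c
  return b
After copy-propagate (8 stmts):
  y = 7
  d = 7
  b = 0
  x = 9
  c = 0 - 9
  u = 3
  z = 5 - c
  return 0
After constant-fold (8 stmts):
  y = 7
  d = 7
  b = 0
  x = 9
  c = -9
  u = 3
  z = 5 - c
  return 0
After dead-code-elim (1 stmts):
  return 0
Evaluate:
  y = 7  =>  y = 7
  d = y  =>  d = 7
  b = 0  =>  b = 0
  x = 9  =>  x = 9
  c = 0 - x  =>  c = -9
  u = 3  =>  u = 3
  z = 5 - c  =>  z = 14
  return b = 0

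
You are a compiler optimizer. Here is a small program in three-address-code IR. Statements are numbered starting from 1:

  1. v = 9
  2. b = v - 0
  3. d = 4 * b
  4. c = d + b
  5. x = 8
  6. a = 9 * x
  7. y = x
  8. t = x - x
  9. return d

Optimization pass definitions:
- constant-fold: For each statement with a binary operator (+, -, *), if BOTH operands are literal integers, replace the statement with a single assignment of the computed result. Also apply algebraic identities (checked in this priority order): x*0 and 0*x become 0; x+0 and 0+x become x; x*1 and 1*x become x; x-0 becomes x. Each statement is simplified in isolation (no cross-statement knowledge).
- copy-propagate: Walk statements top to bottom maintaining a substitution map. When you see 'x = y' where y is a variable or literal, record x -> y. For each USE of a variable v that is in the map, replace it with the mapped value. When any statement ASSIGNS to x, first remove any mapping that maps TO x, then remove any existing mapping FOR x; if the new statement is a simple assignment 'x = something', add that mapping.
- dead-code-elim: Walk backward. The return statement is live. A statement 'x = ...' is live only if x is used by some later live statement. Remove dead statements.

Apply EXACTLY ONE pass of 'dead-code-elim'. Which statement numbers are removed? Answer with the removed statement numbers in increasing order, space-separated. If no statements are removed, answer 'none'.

Backward liveness scan:
Stmt 1 'v = 9': KEEP (v is live); live-in = []
Stmt 2 'b = v - 0': KEEP (b is live); live-in = ['v']
Stmt 3 'd = 4 * b': KEEP (d is live); live-in = ['b']
Stmt 4 'c = d + b': DEAD (c not in live set ['d'])
Stmt 5 'x = 8': DEAD (x not in live set ['d'])
Stmt 6 'a = 9 * x': DEAD (a not in live set ['d'])
Stmt 7 'y = x': DEAD (y not in live set ['d'])
Stmt 8 't = x - x': DEAD (t not in live set ['d'])
Stmt 9 'return d': KEEP (return); live-in = ['d']
Removed statement numbers: [4, 5, 6, 7, 8]
Surviving IR:
  v = 9
  b = v - 0
  d = 4 * b
  return d

Answer: 4 5 6 7 8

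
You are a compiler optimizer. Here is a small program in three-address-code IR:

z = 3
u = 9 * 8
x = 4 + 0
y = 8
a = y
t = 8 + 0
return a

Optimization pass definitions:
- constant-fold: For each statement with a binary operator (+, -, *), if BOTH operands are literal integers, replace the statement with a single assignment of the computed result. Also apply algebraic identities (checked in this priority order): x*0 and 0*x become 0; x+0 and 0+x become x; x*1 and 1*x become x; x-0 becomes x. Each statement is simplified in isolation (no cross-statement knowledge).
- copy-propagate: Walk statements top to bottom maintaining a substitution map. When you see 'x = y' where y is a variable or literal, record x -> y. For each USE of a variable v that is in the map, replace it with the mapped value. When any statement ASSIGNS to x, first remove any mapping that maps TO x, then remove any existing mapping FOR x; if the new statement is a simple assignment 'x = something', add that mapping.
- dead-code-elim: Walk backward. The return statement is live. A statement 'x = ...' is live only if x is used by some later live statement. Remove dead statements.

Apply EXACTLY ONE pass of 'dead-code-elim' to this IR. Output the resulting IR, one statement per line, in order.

Applying dead-code-elim statement-by-statement:
  [7] return a  -> KEEP (return); live=['a']
  [6] t = 8 + 0  -> DEAD (t not live)
  [5] a = y  -> KEEP; live=['y']
  [4] y = 8  -> KEEP; live=[]
  [3] x = 4 + 0  -> DEAD (x not live)
  [2] u = 9 * 8  -> DEAD (u not live)
  [1] z = 3  -> DEAD (z not live)
Result (3 stmts):
  y = 8
  a = y
  return a

Answer: y = 8
a = y
return a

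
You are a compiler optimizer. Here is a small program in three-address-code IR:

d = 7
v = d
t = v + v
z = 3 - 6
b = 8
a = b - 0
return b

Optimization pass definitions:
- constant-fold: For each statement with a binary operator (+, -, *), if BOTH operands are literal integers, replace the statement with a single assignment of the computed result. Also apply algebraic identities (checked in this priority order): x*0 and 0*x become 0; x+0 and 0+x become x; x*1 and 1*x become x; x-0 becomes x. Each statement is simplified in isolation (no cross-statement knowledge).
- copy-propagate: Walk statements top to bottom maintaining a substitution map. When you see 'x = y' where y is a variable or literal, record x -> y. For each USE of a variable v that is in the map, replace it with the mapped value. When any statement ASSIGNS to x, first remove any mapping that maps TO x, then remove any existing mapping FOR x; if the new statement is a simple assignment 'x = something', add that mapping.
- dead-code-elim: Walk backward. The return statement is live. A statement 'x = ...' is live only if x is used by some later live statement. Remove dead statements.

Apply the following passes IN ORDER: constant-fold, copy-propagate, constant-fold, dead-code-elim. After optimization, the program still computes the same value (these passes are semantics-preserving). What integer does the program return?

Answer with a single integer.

Answer: 8

Derivation:
Initial IR:
  d = 7
  v = d
  t = v + v
  z = 3 - 6
  b = 8
  a = b - 0
  return b
After constant-fold (7 stmts):
  d = 7
  v = d
  t = v + v
  z = -3
  b = 8
  a = b
  return b
After copy-propagate (7 stmts):
  d = 7
  v = 7
  t = 7 + 7
  z = -3
  b = 8
  a = 8
  return 8
After constant-fold (7 stmts):
  d = 7
  v = 7
  t = 14
  z = -3
  b = 8
  a = 8
  return 8
After dead-code-elim (1 stmts):
  return 8
Evaluate:
  d = 7  =>  d = 7
  v = d  =>  v = 7
  t = v + v  =>  t = 14
  z = 3 - 6  =>  z = -3
  b = 8  =>  b = 8
  a = b - 0  =>  a = 8
  return b = 8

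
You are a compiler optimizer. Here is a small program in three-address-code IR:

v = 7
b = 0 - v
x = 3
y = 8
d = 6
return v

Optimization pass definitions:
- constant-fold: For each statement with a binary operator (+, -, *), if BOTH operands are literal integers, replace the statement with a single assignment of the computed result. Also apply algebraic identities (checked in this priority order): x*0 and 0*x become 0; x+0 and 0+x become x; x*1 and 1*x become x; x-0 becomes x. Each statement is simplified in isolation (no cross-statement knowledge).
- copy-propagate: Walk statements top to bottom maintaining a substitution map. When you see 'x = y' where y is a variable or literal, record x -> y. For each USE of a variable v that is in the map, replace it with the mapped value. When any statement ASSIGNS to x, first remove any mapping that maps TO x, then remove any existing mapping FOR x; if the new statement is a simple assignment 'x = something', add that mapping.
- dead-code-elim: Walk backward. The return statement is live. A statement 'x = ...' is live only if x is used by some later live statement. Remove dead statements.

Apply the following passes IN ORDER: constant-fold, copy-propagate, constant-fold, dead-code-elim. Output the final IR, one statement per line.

Initial IR:
  v = 7
  b = 0 - v
  x = 3
  y = 8
  d = 6
  return v
After constant-fold (6 stmts):
  v = 7
  b = 0 - v
  x = 3
  y = 8
  d = 6
  return v
After copy-propagate (6 stmts):
  v = 7
  b = 0 - 7
  x = 3
  y = 8
  d = 6
  return 7
After constant-fold (6 stmts):
  v = 7
  b = -7
  x = 3
  y = 8
  d = 6
  return 7
After dead-code-elim (1 stmts):
  return 7

Answer: return 7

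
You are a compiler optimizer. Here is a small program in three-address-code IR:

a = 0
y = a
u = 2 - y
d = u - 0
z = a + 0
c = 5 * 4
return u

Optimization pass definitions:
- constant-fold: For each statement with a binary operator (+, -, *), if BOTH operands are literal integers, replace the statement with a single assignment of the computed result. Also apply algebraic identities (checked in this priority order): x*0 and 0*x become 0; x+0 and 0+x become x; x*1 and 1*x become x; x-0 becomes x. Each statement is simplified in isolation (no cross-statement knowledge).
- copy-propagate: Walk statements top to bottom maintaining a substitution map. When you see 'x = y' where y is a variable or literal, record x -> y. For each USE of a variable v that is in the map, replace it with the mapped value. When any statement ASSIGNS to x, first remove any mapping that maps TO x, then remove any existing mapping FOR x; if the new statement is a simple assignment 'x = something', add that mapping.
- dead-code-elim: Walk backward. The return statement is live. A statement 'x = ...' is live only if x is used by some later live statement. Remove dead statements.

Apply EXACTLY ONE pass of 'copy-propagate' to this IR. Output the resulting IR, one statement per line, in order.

Applying copy-propagate statement-by-statement:
  [1] a = 0  (unchanged)
  [2] y = a  -> y = 0
  [3] u = 2 - y  -> u = 2 - 0
  [4] d = u - 0  (unchanged)
  [5] z = a + 0  -> z = 0 + 0
  [6] c = 5 * 4  (unchanged)
  [7] return u  (unchanged)
Result (7 stmts):
  a = 0
  y = 0
  u = 2 - 0
  d = u - 0
  z = 0 + 0
  c = 5 * 4
  return u

Answer: a = 0
y = 0
u = 2 - 0
d = u - 0
z = 0 + 0
c = 5 * 4
return u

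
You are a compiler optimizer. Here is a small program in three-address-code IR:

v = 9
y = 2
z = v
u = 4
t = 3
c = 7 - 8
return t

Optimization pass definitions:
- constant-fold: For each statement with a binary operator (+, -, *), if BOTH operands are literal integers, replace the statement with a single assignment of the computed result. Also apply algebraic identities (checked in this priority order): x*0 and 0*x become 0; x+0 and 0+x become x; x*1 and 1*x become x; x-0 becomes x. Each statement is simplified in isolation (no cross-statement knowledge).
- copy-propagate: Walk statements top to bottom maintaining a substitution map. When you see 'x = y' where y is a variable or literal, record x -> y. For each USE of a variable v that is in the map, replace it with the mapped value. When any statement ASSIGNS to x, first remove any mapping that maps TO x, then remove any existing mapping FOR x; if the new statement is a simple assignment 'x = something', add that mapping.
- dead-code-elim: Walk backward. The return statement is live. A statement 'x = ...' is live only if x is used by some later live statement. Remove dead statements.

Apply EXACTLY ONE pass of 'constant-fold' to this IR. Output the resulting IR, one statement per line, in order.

Answer: v = 9
y = 2
z = v
u = 4
t = 3
c = -1
return t

Derivation:
Applying constant-fold statement-by-statement:
  [1] v = 9  (unchanged)
  [2] y = 2  (unchanged)
  [3] z = v  (unchanged)
  [4] u = 4  (unchanged)
  [5] t = 3  (unchanged)
  [6] c = 7 - 8  -> c = -1
  [7] return t  (unchanged)
Result (7 stmts):
  v = 9
  y = 2
  z = v
  u = 4
  t = 3
  c = -1
  return t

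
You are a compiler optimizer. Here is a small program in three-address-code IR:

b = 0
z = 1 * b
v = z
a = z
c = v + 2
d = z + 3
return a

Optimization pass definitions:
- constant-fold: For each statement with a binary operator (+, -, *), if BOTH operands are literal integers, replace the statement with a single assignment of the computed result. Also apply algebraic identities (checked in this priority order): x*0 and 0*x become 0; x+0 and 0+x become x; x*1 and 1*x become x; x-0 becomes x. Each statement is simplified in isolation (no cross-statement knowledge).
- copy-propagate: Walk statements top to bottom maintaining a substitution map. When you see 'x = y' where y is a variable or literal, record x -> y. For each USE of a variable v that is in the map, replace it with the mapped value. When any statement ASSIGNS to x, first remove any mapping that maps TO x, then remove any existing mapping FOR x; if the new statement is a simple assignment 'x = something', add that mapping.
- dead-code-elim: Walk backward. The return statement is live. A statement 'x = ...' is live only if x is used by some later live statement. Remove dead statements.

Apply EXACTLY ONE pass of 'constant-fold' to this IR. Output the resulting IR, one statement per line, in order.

Applying constant-fold statement-by-statement:
  [1] b = 0  (unchanged)
  [2] z = 1 * b  -> z = b
  [3] v = z  (unchanged)
  [4] a = z  (unchanged)
  [5] c = v + 2  (unchanged)
  [6] d = z + 3  (unchanged)
  [7] return a  (unchanged)
Result (7 stmts):
  b = 0
  z = b
  v = z
  a = z
  c = v + 2
  d = z + 3
  return a

Answer: b = 0
z = b
v = z
a = z
c = v + 2
d = z + 3
return a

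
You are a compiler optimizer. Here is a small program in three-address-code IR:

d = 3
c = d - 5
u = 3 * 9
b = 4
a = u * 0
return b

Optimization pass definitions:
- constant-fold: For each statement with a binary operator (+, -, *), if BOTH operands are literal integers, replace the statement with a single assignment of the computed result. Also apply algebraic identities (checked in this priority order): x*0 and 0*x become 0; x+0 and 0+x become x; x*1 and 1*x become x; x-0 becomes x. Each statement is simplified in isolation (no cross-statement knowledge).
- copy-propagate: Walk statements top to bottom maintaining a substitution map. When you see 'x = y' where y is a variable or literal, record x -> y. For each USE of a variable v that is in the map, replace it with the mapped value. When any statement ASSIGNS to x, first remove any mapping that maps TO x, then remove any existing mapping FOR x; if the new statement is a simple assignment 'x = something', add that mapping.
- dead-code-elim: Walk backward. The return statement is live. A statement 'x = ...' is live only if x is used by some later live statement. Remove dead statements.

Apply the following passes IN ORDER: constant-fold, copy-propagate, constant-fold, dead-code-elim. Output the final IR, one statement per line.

Answer: return 4

Derivation:
Initial IR:
  d = 3
  c = d - 5
  u = 3 * 9
  b = 4
  a = u * 0
  return b
After constant-fold (6 stmts):
  d = 3
  c = d - 5
  u = 27
  b = 4
  a = 0
  return b
After copy-propagate (6 stmts):
  d = 3
  c = 3 - 5
  u = 27
  b = 4
  a = 0
  return 4
After constant-fold (6 stmts):
  d = 3
  c = -2
  u = 27
  b = 4
  a = 0
  return 4
After dead-code-elim (1 stmts):
  return 4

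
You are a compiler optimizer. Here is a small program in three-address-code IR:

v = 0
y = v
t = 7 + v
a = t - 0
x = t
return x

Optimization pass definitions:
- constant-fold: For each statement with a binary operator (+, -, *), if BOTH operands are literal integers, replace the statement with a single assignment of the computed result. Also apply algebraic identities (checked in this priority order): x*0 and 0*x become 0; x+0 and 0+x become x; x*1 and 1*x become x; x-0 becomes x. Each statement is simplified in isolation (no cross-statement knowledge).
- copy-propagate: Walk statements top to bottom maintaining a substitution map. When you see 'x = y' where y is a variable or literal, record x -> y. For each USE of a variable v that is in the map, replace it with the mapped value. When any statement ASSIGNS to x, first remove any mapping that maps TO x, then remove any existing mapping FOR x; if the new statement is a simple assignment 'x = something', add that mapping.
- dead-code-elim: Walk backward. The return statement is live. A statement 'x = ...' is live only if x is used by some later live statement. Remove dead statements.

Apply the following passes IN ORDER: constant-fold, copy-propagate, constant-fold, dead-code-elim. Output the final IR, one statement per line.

Initial IR:
  v = 0
  y = v
  t = 7 + v
  a = t - 0
  x = t
  return x
After constant-fold (6 stmts):
  v = 0
  y = v
  t = 7 + v
  a = t
  x = t
  return x
After copy-propagate (6 stmts):
  v = 0
  y = 0
  t = 7 + 0
  a = t
  x = t
  return t
After constant-fold (6 stmts):
  v = 0
  y = 0
  t = 7
  a = t
  x = t
  return t
After dead-code-elim (2 stmts):
  t = 7
  return t

Answer: t = 7
return t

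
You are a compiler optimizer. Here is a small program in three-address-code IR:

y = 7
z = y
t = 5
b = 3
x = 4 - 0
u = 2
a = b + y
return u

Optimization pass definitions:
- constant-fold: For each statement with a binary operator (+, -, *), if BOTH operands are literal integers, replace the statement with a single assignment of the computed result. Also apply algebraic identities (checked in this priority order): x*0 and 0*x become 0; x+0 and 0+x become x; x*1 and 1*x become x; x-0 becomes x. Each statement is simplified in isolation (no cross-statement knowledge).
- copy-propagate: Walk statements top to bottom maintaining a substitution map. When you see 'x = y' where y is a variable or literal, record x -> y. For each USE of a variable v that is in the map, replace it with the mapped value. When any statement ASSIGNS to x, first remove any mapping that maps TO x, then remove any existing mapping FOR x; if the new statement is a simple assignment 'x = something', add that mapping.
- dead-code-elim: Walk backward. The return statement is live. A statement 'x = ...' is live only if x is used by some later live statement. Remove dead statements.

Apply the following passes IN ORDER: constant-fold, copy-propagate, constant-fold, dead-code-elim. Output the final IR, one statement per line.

Initial IR:
  y = 7
  z = y
  t = 5
  b = 3
  x = 4 - 0
  u = 2
  a = b + y
  return u
After constant-fold (8 stmts):
  y = 7
  z = y
  t = 5
  b = 3
  x = 4
  u = 2
  a = b + y
  return u
After copy-propagate (8 stmts):
  y = 7
  z = 7
  t = 5
  b = 3
  x = 4
  u = 2
  a = 3 + 7
  return 2
After constant-fold (8 stmts):
  y = 7
  z = 7
  t = 5
  b = 3
  x = 4
  u = 2
  a = 10
  return 2
After dead-code-elim (1 stmts):
  return 2

Answer: return 2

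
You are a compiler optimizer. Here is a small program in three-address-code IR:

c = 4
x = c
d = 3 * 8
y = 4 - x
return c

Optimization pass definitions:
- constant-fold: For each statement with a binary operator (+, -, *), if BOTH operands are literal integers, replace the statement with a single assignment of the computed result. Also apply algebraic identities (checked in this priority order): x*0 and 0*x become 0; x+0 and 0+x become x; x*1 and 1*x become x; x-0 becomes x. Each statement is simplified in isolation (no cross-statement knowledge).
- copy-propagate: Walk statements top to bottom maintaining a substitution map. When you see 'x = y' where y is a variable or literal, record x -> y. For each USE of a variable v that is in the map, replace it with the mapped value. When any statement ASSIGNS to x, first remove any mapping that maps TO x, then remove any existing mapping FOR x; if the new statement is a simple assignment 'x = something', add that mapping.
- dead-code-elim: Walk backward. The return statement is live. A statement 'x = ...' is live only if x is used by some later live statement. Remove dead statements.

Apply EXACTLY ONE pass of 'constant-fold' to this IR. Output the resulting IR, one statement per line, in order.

Answer: c = 4
x = c
d = 24
y = 4 - x
return c

Derivation:
Applying constant-fold statement-by-statement:
  [1] c = 4  (unchanged)
  [2] x = c  (unchanged)
  [3] d = 3 * 8  -> d = 24
  [4] y = 4 - x  (unchanged)
  [5] return c  (unchanged)
Result (5 stmts):
  c = 4
  x = c
  d = 24
  y = 4 - x
  return c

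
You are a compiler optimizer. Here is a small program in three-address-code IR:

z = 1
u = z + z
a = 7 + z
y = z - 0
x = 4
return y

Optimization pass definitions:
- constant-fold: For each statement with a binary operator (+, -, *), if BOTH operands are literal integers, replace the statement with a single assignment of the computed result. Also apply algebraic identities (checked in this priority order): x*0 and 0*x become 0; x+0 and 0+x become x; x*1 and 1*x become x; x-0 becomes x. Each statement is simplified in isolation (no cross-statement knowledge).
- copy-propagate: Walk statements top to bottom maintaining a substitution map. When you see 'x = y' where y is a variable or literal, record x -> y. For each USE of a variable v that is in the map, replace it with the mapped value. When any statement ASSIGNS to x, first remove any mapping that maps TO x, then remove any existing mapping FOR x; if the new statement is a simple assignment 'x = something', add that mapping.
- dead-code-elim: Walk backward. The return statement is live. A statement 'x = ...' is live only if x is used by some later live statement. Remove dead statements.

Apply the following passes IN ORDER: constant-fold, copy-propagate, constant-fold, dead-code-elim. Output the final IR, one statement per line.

Initial IR:
  z = 1
  u = z + z
  a = 7 + z
  y = z - 0
  x = 4
  return y
After constant-fold (6 stmts):
  z = 1
  u = z + z
  a = 7 + z
  y = z
  x = 4
  return y
After copy-propagate (6 stmts):
  z = 1
  u = 1 + 1
  a = 7 + 1
  y = 1
  x = 4
  return 1
After constant-fold (6 stmts):
  z = 1
  u = 2
  a = 8
  y = 1
  x = 4
  return 1
After dead-code-elim (1 stmts):
  return 1

Answer: return 1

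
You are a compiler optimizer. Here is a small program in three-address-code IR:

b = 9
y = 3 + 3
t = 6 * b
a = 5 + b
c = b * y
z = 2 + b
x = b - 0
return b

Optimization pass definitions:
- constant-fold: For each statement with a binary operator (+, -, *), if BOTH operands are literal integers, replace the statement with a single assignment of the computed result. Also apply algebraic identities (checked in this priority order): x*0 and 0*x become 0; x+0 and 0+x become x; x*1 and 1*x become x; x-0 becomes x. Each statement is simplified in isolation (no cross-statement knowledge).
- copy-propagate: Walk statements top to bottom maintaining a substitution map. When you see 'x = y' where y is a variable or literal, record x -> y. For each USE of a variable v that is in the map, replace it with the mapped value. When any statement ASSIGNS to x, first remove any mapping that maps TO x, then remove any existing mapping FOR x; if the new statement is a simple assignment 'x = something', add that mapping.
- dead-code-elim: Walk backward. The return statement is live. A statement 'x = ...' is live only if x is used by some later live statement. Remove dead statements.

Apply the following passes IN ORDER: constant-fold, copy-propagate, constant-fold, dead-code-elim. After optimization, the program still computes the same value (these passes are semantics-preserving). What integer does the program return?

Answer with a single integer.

Answer: 9

Derivation:
Initial IR:
  b = 9
  y = 3 + 3
  t = 6 * b
  a = 5 + b
  c = b * y
  z = 2 + b
  x = b - 0
  return b
After constant-fold (8 stmts):
  b = 9
  y = 6
  t = 6 * b
  a = 5 + b
  c = b * y
  z = 2 + b
  x = b
  return b
After copy-propagate (8 stmts):
  b = 9
  y = 6
  t = 6 * 9
  a = 5 + 9
  c = 9 * 6
  z = 2 + 9
  x = 9
  return 9
After constant-fold (8 stmts):
  b = 9
  y = 6
  t = 54
  a = 14
  c = 54
  z = 11
  x = 9
  return 9
After dead-code-elim (1 stmts):
  return 9
Evaluate:
  b = 9  =>  b = 9
  y = 3 + 3  =>  y = 6
  t = 6 * b  =>  t = 54
  a = 5 + b  =>  a = 14
  c = b * y  =>  c = 54
  z = 2 + b  =>  z = 11
  x = b - 0  =>  x = 9
  return b = 9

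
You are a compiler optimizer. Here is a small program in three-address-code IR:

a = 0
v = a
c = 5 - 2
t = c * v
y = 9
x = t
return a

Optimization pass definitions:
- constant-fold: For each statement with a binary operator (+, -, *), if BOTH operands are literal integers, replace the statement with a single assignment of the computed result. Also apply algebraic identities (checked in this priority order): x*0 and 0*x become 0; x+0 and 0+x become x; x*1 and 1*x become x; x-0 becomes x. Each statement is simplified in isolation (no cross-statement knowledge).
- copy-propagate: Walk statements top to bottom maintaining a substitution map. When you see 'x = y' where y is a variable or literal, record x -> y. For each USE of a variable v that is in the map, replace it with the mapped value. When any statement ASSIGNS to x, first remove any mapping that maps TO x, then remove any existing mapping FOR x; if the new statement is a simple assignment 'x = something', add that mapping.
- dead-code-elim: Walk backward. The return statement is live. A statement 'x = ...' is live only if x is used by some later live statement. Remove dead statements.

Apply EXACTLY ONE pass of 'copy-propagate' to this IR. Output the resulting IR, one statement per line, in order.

Applying copy-propagate statement-by-statement:
  [1] a = 0  (unchanged)
  [2] v = a  -> v = 0
  [3] c = 5 - 2  (unchanged)
  [4] t = c * v  -> t = c * 0
  [5] y = 9  (unchanged)
  [6] x = t  (unchanged)
  [7] return a  -> return 0
Result (7 stmts):
  a = 0
  v = 0
  c = 5 - 2
  t = c * 0
  y = 9
  x = t
  return 0

Answer: a = 0
v = 0
c = 5 - 2
t = c * 0
y = 9
x = t
return 0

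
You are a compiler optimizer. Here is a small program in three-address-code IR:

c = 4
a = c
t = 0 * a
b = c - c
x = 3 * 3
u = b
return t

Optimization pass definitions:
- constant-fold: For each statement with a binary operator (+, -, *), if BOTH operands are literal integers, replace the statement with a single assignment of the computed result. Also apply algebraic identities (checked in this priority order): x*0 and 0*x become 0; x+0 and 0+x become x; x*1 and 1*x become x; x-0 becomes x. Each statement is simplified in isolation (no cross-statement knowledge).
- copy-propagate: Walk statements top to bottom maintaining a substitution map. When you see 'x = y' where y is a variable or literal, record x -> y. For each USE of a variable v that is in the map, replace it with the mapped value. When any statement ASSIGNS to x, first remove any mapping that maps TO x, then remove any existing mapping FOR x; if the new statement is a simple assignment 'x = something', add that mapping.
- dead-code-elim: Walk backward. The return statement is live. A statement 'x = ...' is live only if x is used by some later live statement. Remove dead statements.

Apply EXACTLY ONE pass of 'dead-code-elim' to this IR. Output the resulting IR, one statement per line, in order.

Answer: c = 4
a = c
t = 0 * a
return t

Derivation:
Applying dead-code-elim statement-by-statement:
  [7] return t  -> KEEP (return); live=['t']
  [6] u = b  -> DEAD (u not live)
  [5] x = 3 * 3  -> DEAD (x not live)
  [4] b = c - c  -> DEAD (b not live)
  [3] t = 0 * a  -> KEEP; live=['a']
  [2] a = c  -> KEEP; live=['c']
  [1] c = 4  -> KEEP; live=[]
Result (4 stmts):
  c = 4
  a = c
  t = 0 * a
  return t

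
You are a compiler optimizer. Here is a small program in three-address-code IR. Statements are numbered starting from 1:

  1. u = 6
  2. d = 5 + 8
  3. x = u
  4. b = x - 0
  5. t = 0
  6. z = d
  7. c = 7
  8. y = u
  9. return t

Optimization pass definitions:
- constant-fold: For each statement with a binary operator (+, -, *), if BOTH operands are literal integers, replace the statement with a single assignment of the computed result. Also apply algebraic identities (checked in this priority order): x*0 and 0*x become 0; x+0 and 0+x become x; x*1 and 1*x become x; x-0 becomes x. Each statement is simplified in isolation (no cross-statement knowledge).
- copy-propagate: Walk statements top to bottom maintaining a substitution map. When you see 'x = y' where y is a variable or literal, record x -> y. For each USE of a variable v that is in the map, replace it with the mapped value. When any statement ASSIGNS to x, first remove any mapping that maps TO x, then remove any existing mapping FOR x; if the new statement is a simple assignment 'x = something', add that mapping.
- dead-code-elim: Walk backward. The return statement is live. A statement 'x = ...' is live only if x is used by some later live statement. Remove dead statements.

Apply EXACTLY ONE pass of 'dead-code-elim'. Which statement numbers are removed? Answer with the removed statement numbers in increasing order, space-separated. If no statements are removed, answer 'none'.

Backward liveness scan:
Stmt 1 'u = 6': DEAD (u not in live set [])
Stmt 2 'd = 5 + 8': DEAD (d not in live set [])
Stmt 3 'x = u': DEAD (x not in live set [])
Stmt 4 'b = x - 0': DEAD (b not in live set [])
Stmt 5 't = 0': KEEP (t is live); live-in = []
Stmt 6 'z = d': DEAD (z not in live set ['t'])
Stmt 7 'c = 7': DEAD (c not in live set ['t'])
Stmt 8 'y = u': DEAD (y not in live set ['t'])
Stmt 9 'return t': KEEP (return); live-in = ['t']
Removed statement numbers: [1, 2, 3, 4, 6, 7, 8]
Surviving IR:
  t = 0
  return t

Answer: 1 2 3 4 6 7 8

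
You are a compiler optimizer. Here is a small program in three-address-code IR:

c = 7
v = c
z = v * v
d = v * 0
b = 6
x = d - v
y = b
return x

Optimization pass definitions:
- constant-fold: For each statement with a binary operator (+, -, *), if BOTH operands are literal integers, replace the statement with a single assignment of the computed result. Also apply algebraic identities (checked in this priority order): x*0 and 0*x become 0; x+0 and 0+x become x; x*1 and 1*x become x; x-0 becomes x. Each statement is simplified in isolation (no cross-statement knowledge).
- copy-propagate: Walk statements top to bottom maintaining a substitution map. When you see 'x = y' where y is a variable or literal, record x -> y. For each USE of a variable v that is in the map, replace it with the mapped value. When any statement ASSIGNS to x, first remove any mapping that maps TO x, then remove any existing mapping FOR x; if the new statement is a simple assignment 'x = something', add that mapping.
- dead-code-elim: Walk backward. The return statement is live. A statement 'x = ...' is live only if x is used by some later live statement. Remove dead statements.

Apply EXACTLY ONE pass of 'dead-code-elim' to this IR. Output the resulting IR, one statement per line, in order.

Applying dead-code-elim statement-by-statement:
  [8] return x  -> KEEP (return); live=['x']
  [7] y = b  -> DEAD (y not live)
  [6] x = d - v  -> KEEP; live=['d', 'v']
  [5] b = 6  -> DEAD (b not live)
  [4] d = v * 0  -> KEEP; live=['v']
  [3] z = v * v  -> DEAD (z not live)
  [2] v = c  -> KEEP; live=['c']
  [1] c = 7  -> KEEP; live=[]
Result (5 stmts):
  c = 7
  v = c
  d = v * 0
  x = d - v
  return x

Answer: c = 7
v = c
d = v * 0
x = d - v
return x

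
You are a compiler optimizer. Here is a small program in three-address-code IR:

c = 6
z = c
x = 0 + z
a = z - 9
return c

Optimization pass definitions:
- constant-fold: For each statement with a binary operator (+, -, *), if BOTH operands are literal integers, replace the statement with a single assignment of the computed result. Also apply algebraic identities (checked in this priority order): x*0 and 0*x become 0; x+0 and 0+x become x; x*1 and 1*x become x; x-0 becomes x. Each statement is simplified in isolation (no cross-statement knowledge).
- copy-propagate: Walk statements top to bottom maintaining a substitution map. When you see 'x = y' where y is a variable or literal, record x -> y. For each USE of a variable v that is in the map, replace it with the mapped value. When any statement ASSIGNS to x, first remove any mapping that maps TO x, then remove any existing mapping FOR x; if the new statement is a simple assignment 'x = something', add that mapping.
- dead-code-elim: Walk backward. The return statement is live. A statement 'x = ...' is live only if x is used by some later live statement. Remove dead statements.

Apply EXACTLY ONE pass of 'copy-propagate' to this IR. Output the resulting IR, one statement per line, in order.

Answer: c = 6
z = 6
x = 0 + 6
a = 6 - 9
return 6

Derivation:
Applying copy-propagate statement-by-statement:
  [1] c = 6  (unchanged)
  [2] z = c  -> z = 6
  [3] x = 0 + z  -> x = 0 + 6
  [4] a = z - 9  -> a = 6 - 9
  [5] return c  -> return 6
Result (5 stmts):
  c = 6
  z = 6
  x = 0 + 6
  a = 6 - 9
  return 6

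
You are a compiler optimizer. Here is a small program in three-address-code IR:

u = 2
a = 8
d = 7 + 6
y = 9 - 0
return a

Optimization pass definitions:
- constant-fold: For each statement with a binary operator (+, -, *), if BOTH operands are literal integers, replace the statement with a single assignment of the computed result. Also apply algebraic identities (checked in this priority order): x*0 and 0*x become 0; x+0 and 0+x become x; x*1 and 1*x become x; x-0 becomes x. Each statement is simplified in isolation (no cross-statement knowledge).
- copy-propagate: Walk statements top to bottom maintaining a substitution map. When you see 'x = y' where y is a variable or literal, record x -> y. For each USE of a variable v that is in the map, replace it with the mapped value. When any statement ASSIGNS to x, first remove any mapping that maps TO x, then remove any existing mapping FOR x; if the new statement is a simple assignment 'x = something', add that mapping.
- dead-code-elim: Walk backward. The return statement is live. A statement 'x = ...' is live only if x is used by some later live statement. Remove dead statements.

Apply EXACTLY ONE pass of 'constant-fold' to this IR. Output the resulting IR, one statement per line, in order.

Applying constant-fold statement-by-statement:
  [1] u = 2  (unchanged)
  [2] a = 8  (unchanged)
  [3] d = 7 + 6  -> d = 13
  [4] y = 9 - 0  -> y = 9
  [5] return a  (unchanged)
Result (5 stmts):
  u = 2
  a = 8
  d = 13
  y = 9
  return a

Answer: u = 2
a = 8
d = 13
y = 9
return a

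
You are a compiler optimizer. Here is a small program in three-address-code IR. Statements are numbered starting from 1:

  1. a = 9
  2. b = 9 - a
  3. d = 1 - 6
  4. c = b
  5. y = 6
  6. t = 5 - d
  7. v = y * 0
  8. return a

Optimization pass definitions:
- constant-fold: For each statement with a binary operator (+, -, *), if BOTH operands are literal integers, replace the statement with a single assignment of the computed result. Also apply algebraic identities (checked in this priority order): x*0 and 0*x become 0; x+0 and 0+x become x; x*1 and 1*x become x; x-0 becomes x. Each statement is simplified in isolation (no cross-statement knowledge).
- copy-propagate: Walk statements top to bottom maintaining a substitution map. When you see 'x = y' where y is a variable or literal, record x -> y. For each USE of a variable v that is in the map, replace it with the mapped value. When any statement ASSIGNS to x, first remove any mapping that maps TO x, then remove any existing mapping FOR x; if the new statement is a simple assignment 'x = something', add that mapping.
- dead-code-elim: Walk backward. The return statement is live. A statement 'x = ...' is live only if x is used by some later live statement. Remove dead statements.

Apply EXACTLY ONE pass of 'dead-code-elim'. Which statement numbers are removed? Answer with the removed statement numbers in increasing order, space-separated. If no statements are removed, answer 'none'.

Answer: 2 3 4 5 6 7

Derivation:
Backward liveness scan:
Stmt 1 'a = 9': KEEP (a is live); live-in = []
Stmt 2 'b = 9 - a': DEAD (b not in live set ['a'])
Stmt 3 'd = 1 - 6': DEAD (d not in live set ['a'])
Stmt 4 'c = b': DEAD (c not in live set ['a'])
Stmt 5 'y = 6': DEAD (y not in live set ['a'])
Stmt 6 't = 5 - d': DEAD (t not in live set ['a'])
Stmt 7 'v = y * 0': DEAD (v not in live set ['a'])
Stmt 8 'return a': KEEP (return); live-in = ['a']
Removed statement numbers: [2, 3, 4, 5, 6, 7]
Surviving IR:
  a = 9
  return a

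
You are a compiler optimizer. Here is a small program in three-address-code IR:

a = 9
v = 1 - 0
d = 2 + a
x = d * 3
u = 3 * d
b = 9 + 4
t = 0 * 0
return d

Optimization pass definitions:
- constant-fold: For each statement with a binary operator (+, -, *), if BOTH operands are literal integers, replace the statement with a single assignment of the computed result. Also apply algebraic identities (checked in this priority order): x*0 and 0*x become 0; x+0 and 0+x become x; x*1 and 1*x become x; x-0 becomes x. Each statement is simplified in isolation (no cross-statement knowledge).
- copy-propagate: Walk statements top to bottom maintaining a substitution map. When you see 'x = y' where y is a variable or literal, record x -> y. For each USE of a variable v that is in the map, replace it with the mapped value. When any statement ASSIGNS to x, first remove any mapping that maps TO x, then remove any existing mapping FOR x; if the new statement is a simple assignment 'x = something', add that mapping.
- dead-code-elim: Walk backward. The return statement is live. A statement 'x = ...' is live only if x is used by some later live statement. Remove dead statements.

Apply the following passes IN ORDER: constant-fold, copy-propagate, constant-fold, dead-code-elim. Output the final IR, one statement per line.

Initial IR:
  a = 9
  v = 1 - 0
  d = 2 + a
  x = d * 3
  u = 3 * d
  b = 9 + 4
  t = 0 * 0
  return d
After constant-fold (8 stmts):
  a = 9
  v = 1
  d = 2 + a
  x = d * 3
  u = 3 * d
  b = 13
  t = 0
  return d
After copy-propagate (8 stmts):
  a = 9
  v = 1
  d = 2 + 9
  x = d * 3
  u = 3 * d
  b = 13
  t = 0
  return d
After constant-fold (8 stmts):
  a = 9
  v = 1
  d = 11
  x = d * 3
  u = 3 * d
  b = 13
  t = 0
  return d
After dead-code-elim (2 stmts):
  d = 11
  return d

Answer: d = 11
return d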